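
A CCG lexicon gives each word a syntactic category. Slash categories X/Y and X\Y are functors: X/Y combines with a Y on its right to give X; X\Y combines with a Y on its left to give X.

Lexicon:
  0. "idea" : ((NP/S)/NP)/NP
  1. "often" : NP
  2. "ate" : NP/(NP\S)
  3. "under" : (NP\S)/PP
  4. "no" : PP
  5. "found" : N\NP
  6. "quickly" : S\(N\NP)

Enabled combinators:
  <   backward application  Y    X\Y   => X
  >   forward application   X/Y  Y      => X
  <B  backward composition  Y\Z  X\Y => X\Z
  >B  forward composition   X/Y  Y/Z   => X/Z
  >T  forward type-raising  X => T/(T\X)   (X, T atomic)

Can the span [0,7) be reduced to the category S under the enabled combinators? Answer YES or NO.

((NP/S)/NP)/NP NP NP/(NP\S) (NP\S)/PP PP N\NP S\(N\NP)
CKY chart[0,7] = {N/(N\NP), NP, NP/(NP\NP), NP/(S\S), PP/(PP\NP), S/(S\NP)}; S ∉ chart

NO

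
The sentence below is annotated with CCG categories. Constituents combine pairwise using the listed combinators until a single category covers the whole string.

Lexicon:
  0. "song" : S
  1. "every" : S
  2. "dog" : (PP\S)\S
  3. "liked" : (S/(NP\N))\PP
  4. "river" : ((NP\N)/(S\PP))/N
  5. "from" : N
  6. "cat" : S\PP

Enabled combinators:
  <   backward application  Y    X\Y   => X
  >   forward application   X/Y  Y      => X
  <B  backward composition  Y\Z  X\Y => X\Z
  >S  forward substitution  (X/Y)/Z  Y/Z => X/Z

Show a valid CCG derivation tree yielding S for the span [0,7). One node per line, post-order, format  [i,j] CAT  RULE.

[0,1] S  lex  "song"
[1,2] S  lex  "every"
[2,3] (PP\S)\S  lex  "dog"
[1,3] PP\S  <  k=2
[0,3] PP  <  k=1
[3,4] (S/(NP\N))\PP  lex  "liked"
[0,4] S/(NP\N)  <  k=3
[4,5] ((NP\N)/(S\PP))/N  lex  "river"
[5,6] N  lex  "from"
[4,6] (NP\N)/(S\PP)  >  k=5
[6,7] S\PP  lex  "cat"
[4,7] NP\N  >  k=6
[0,7] S  >  k=4

[0,7] S   >
  [0,4] S/(NP\N)   <
    [0,3] PP   <
      [0,1] "song" : S
      [1,3] PP\S   <
        [1,2] "every" : S
        [2,3] "dog" : (PP\S)\S
    [3,4] "liked" : (S/(NP\N))\PP
  [4,7] NP\N   >
    [4,6] (NP\N)/(S\PP)   >
      [4,5] "river" : ((NP\N)/(S\PP))/N
      [5,6] "from" : N
    [6,7] "cat" : S\PP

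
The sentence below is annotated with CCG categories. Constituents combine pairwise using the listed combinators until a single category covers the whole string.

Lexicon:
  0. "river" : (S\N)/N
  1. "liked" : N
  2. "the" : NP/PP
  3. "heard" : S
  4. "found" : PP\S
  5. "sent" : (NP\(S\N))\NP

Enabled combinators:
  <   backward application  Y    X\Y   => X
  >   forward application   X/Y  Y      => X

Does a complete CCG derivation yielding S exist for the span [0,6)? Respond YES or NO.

(S\N)/N N NP/PP S PP\S (NP\(S\N))\NP
CKY chart[0,6] = {NP}; S ∉ chart

NO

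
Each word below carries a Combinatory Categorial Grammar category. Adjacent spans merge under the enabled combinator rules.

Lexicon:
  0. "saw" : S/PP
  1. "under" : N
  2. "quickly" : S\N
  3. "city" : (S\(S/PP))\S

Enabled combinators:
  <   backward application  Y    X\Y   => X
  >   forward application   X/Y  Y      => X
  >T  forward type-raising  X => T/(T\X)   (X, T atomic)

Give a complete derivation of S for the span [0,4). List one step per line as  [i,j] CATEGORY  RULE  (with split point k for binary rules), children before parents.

[0,1] S/PP  lex  "saw"
[1,2] N  lex  "under"
[1,2] S/(S\N)  >T
[2,3] S\N  lex  "quickly"
[1,3] S  >  k=2
[3,4] (S\(S/PP))\S  lex  "city"
[1,4] S\(S/PP)  <  k=3
[0,4] S  <  k=1

[0,4] S   <
  [0,1] "saw" : S/PP
  [1,4] S\(S/PP)   <
    [1,3] S   >
      [1,2] S/(S\N)   >T
        [1,2] "under" : N
      [2,3] "quickly" : S\N
    [3,4] "city" : (S\(S/PP))\S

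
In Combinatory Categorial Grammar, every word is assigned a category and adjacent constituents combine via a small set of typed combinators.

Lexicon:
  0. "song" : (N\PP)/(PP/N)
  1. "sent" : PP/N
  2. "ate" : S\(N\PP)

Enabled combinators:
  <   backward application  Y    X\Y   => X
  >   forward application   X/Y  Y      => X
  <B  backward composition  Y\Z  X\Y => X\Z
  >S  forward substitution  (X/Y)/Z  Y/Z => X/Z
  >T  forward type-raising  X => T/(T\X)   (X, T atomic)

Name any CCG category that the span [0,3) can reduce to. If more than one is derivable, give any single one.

S

[0,3] S   <
  [0,2] N\PP   >
    [0,1] "song" : (N\PP)/(PP/N)
    [1,2] "sent" : PP/N
  [2,3] "ate" : S\(N\PP)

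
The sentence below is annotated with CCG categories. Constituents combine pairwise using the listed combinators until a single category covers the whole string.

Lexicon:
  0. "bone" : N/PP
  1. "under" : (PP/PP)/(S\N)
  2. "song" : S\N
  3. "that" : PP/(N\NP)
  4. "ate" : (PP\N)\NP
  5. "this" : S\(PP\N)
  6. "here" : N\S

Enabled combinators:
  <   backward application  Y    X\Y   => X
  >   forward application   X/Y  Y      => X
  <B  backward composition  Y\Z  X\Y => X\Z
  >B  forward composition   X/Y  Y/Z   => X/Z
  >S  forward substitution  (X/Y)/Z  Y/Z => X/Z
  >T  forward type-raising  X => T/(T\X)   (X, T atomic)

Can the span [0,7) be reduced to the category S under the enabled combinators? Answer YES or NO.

NO

N/PP (PP/PP)/(S\N) S\N PP/(N\NP) (PP\N)\NP S\(PP\N) N\S
CKY chart[0,7] = {N, N/(N\N), N/(PP\PP), NP/(NP\N), PP/(PP\N), S/(S\N)}; S ∉ chart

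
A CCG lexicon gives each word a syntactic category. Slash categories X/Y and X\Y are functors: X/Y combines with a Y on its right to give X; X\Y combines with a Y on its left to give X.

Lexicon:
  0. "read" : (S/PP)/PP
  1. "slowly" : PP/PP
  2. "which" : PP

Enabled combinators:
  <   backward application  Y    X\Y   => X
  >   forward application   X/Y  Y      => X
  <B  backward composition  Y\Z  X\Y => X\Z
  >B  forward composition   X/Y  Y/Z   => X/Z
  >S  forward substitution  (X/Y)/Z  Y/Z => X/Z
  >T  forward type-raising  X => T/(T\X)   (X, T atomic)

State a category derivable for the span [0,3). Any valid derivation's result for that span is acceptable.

S

[0,3] S   >
  [0,2] S/PP   >S
    [0,1] "read" : (S/PP)/PP
    [1,2] "slowly" : PP/PP
  [2,3] "which" : PP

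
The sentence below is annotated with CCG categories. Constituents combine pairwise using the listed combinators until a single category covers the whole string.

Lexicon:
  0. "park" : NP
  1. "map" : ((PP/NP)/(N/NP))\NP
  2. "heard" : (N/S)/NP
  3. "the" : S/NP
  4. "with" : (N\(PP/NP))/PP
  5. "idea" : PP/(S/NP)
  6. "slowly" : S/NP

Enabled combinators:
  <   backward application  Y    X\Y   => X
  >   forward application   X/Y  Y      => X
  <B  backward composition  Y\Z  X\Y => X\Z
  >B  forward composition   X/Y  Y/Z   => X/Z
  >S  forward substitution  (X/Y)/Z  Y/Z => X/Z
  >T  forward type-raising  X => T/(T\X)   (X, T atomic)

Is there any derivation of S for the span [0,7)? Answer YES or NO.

NP ((PP/NP)/(N/NP))\NP (N/S)/NP S/NP (N\(PP/NP))/PP PP/(S/NP) S/NP
CKY chart[0,7] = {N, N/(N\N), NP/(NP\N), PP/(PP\N), S/(S\N)}; S ∉ chart

NO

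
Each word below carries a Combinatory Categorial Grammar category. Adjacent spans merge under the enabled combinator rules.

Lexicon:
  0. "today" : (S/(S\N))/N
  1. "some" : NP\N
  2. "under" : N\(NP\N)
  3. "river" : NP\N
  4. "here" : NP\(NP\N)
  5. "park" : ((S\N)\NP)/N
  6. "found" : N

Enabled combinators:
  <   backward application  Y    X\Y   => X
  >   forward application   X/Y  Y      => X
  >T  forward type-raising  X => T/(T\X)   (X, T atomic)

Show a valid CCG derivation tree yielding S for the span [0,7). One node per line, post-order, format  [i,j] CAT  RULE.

[0,1] (S/(S\N))/N  lex  "today"
[1,2] NP\N  lex  "some"
[2,3] N\(NP\N)  lex  "under"
[1,3] N  <  k=2
[0,3] S/(S\N)  >  k=1
[3,4] NP\N  lex  "river"
[4,5] NP\(NP\N)  lex  "here"
[3,5] NP  <  k=4
[5,6] ((S\N)\NP)/N  lex  "park"
[6,7] N  lex  "found"
[5,7] (S\N)\NP  >  k=6
[3,7] S\N  <  k=5
[0,7] S  >  k=3

[0,7] S   >
  [0,3] S/(S\N)   >
    [0,1] "today" : (S/(S\N))/N
    [1,3] N   <
      [1,2] "some" : NP\N
      [2,3] "under" : N\(NP\N)
  [3,7] S\N   <
    [3,5] NP   <
      [3,4] "river" : NP\N
      [4,5] "here" : NP\(NP\N)
    [5,7] (S\N)\NP   >
      [5,6] "park" : ((S\N)\NP)/N
      [6,7] "found" : N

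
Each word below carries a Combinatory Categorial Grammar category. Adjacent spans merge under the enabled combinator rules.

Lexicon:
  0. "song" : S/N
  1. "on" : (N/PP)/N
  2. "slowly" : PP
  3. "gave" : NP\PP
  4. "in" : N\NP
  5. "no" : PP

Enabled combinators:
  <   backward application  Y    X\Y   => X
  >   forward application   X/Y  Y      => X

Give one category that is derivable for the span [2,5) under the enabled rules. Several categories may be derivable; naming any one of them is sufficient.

N

[0,6] S   >
  [0,1] "song" : S/N
  [1,6] N   >
    [1,5] N/PP   >
      [1,2] "on" : (N/PP)/N
      [2,5] N   <
        [2,4] NP   <
          [2,3] "slowly" : PP
          [3,4] "gave" : NP\PP
        [4,5] "in" : N\NP
    [5,6] "no" : PP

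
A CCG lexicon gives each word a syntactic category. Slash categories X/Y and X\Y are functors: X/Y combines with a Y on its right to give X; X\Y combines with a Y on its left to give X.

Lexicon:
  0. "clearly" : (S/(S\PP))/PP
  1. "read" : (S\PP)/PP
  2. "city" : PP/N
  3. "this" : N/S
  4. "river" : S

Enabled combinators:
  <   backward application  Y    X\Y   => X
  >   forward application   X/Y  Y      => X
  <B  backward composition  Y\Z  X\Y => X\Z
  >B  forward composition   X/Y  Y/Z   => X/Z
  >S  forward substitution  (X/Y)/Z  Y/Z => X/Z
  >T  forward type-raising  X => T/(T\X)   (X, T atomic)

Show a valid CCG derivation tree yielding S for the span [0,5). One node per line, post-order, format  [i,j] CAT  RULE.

[0,5] S   >
  [0,2] S/PP   >S
    [0,1] "clearly" : (S/(S\PP))/PP
    [1,2] "read" : (S\PP)/PP
  [2,5] PP   >
    [2,4] PP/S   >B
      [2,3] "city" : PP/N
      [3,4] "this" : N/S
    [4,5] "river" : S

[0,1] (S/(S\PP))/PP  lex  "clearly"
[1,2] (S\PP)/PP  lex  "read"
[0,2] S/PP  >S  k=1
[2,3] PP/N  lex  "city"
[3,4] N/S  lex  "this"
[2,4] PP/S  >B  k=3
[4,5] S  lex  "river"
[2,5] PP  >  k=4
[0,5] S  >  k=2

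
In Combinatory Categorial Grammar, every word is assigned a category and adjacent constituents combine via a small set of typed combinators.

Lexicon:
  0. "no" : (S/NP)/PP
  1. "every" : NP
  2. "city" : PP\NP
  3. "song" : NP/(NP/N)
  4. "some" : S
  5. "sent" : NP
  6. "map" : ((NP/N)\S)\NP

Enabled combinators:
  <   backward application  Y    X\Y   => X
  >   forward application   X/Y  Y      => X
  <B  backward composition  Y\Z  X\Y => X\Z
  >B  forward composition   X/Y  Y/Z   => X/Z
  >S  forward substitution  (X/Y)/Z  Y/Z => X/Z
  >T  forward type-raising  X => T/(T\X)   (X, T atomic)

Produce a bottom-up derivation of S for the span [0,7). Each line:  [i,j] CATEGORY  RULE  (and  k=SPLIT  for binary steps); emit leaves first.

[0,1] (S/NP)/PP  lex  "no"
[1,2] NP  lex  "every"
[1,2] PP/(PP\NP)  >T
[2,3] PP\NP  lex  "city"
[1,3] PP  >  k=2
[0,3] S/NP  >  k=1
[3,4] NP/(NP/N)  lex  "song"
[4,5] S  lex  "some"
[5,6] NP  lex  "sent"
[6,7] ((NP/N)\S)\NP  lex  "map"
[5,7] (NP/N)\S  <  k=6
[4,7] NP/N  <  k=5
[3,7] NP  >  k=4
[0,7] S  >  k=3

[0,7] S   >
  [0,3] S/NP   >
    [0,1] "no" : (S/NP)/PP
    [1,3] PP   >
      [1,2] PP/(PP\NP)   >T
        [1,2] "every" : NP
      [2,3] "city" : PP\NP
  [3,7] NP   >
    [3,4] "song" : NP/(NP/N)
    [4,7] NP/N   <
      [4,5] "some" : S
      [5,7] (NP/N)\S   <
        [5,6] "sent" : NP
        [6,7] "map" : ((NP/N)\S)\NP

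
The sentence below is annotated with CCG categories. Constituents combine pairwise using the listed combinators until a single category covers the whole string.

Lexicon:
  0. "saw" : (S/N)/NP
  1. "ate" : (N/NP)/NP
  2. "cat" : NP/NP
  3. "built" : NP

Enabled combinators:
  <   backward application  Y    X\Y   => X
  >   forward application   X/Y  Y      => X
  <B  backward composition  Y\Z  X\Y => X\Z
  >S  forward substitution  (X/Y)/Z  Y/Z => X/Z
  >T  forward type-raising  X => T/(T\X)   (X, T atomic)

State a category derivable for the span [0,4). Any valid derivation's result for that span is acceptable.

S

[0,4] S   >
  [0,3] S/NP   >S
    [0,1] "saw" : (S/N)/NP
    [1,3] N/NP   >S
      [1,2] "ate" : (N/NP)/NP
      [2,3] "cat" : NP/NP
  [3,4] "built" : NP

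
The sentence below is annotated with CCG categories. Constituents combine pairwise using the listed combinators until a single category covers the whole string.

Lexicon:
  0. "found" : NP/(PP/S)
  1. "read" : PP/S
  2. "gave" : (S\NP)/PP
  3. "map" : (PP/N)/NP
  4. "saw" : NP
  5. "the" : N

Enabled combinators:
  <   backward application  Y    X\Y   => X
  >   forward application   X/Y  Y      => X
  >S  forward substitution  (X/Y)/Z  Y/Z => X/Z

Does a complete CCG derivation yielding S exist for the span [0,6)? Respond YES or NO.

[0,6] S   <
  [0,2] NP   >
    [0,1] "found" : NP/(PP/S)
    [1,2] "read" : PP/S
  [2,6] S\NP   >
    [2,3] "gave" : (S\NP)/PP
    [3,6] PP   >
      [3,5] PP/N   >
        [3,4] "map" : (PP/N)/NP
        [4,5] "saw" : NP
      [5,6] "the" : N

YES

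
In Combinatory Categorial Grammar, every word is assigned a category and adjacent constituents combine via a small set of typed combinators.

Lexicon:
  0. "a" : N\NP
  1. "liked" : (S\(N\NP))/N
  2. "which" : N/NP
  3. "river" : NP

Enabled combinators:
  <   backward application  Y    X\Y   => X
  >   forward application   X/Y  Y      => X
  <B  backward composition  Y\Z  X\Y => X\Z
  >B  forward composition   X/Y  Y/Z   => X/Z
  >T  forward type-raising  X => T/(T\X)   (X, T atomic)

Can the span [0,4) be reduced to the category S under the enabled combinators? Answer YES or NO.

YES

[0,4] S   <
  [0,1] "a" : N\NP
  [1,4] S\(N\NP)   >
    [1,2] "liked" : (S\(N\NP))/N
    [2,4] N   >
      [2,3] "which" : N/NP
      [3,4] "river" : NP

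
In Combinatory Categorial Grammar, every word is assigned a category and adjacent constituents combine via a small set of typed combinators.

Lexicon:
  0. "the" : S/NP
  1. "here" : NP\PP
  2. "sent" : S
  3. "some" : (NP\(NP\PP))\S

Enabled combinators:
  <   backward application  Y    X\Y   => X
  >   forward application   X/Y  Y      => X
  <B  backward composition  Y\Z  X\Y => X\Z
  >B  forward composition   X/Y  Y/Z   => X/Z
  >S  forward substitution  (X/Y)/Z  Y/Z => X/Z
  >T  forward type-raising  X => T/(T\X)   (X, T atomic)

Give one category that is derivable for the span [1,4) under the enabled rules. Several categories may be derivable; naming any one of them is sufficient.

NP

[0,4] S   >
  [0,1] "the" : S/NP
  [1,4] NP   <
    [1,2] "here" : NP\PP
    [2,4] NP\(NP\PP)   <
      [2,3] "sent" : S
      [3,4] "some" : (NP\(NP\PP))\S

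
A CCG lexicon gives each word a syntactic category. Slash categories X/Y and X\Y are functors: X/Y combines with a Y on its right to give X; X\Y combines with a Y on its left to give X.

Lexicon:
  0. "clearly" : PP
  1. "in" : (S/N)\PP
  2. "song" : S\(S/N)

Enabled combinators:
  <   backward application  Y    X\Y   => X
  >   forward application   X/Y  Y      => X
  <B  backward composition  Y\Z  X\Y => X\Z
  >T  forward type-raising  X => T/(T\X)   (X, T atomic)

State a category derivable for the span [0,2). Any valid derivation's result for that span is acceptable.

[0,3] S   <
  [0,2] S/N   <
    [0,1] "clearly" : PP
    [1,2] "in" : (S/N)\PP
  [2,3] "song" : S\(S/N)

S/N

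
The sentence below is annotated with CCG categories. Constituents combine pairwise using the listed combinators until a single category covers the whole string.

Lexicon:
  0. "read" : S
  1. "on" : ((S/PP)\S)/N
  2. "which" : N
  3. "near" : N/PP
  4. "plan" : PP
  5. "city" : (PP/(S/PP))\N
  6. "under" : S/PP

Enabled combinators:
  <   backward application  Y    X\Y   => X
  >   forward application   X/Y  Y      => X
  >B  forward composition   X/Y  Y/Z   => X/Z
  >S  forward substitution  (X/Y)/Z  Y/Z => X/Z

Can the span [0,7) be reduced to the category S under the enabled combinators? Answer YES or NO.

YES

[0,7] S   >
  [0,3] S/PP   <
    [0,1] "read" : S
    [1,3] (S/PP)\S   >
      [1,2] "on" : ((S/PP)\S)/N
      [2,3] "which" : N
  [3,7] PP   >
    [3,6] PP/(S/PP)   <
      [3,5] N   >
        [3,4] "near" : N/PP
        [4,5] "plan" : PP
      [5,6] "city" : (PP/(S/PP))\N
    [6,7] "under" : S/PP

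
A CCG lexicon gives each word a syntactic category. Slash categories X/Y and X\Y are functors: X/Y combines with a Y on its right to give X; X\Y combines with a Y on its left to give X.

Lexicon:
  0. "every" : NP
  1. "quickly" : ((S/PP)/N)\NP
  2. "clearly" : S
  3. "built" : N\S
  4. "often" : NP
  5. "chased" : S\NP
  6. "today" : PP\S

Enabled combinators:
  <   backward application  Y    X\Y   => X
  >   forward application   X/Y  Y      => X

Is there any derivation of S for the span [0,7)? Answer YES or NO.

YES

[0,7] S   >
  [0,4] S/PP   >
    [0,2] (S/PP)/N   <
      [0,1] "every" : NP
      [1,2] "quickly" : ((S/PP)/N)\NP
    [2,4] N   <
      [2,3] "clearly" : S
      [3,4] "built" : N\S
  [4,7] PP   <
    [4,6] S   <
      [4,5] "often" : NP
      [5,6] "chased" : S\NP
    [6,7] "today" : PP\S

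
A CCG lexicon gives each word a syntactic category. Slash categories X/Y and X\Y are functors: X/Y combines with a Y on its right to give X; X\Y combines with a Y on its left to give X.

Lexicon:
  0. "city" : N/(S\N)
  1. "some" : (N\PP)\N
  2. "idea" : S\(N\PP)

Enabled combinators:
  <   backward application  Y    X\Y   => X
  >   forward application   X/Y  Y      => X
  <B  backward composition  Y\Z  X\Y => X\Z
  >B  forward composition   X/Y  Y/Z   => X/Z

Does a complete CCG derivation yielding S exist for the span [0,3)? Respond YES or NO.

NO

N/(S\N) (N\PP)\N S\(N\PP)
CKY chart[0,3] = {N}; S ∉ chart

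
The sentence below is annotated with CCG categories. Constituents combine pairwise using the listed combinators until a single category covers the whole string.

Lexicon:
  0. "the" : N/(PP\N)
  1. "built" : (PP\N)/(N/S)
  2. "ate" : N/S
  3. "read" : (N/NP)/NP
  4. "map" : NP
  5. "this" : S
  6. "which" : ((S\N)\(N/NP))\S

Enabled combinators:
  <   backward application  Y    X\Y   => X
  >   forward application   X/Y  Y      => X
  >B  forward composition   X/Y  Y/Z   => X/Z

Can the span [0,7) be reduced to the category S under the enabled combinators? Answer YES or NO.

YES

[0,7] S   <
  [0,3] N   >
    [0,1] "the" : N/(PP\N)
    [1,3] PP\N   >
      [1,2] "built" : (PP\N)/(N/S)
      [2,3] "ate" : N/S
  [3,7] S\N   <
    [3,5] N/NP   >
      [3,4] "read" : (N/NP)/NP
      [4,5] "map" : NP
    [5,7] (S\N)\(N/NP)   <
      [5,6] "this" : S
      [6,7] "which" : ((S\N)\(N/NP))\S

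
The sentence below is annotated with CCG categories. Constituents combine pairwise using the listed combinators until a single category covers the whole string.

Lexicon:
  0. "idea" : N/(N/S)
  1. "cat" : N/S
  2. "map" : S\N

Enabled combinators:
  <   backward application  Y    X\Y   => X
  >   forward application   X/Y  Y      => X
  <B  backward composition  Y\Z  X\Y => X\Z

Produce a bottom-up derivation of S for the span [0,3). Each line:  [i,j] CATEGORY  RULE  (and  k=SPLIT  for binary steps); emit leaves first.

[0,1] N/(N/S)  lex  "idea"
[1,2] N/S  lex  "cat"
[0,2] N  >  k=1
[2,3] S\N  lex  "map"
[0,3] S  <  k=2

[0,3] S   <
  [0,2] N   >
    [0,1] "idea" : N/(N/S)
    [1,2] "cat" : N/S
  [2,3] "map" : S\N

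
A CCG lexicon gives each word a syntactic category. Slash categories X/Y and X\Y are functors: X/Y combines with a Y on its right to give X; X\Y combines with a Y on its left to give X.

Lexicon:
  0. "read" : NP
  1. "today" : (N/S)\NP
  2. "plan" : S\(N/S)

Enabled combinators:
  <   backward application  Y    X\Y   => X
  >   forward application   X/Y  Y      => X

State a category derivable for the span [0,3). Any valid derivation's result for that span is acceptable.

[0,3] S   <
  [0,2] N/S   <
    [0,1] "read" : NP
    [1,2] "today" : (N/S)\NP
  [2,3] "plan" : S\(N/S)

S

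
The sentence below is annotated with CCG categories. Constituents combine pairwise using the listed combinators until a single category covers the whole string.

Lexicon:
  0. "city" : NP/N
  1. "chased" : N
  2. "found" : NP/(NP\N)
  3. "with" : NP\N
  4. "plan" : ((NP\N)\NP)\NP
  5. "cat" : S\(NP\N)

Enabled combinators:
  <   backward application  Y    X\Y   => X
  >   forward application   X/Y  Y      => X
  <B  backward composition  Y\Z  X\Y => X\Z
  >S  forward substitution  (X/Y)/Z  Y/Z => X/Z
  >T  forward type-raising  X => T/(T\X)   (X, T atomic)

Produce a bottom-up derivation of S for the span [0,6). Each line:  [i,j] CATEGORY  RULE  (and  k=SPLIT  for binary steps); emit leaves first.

[0,6] S   <
  [0,2] NP   >
    [0,1] "city" : NP/N
    [1,2] "chased" : N
  [2,6] S\NP   <B
    [2,5] (NP\N)\NP   <
      [2,4] NP   >
        [2,3] "found" : NP/(NP\N)
        [3,4] "with" : NP\N
      [4,5] "plan" : ((NP\N)\NP)\NP
    [5,6] "cat" : S\(NP\N)

[0,1] NP/N  lex  "city"
[1,2] N  lex  "chased"
[0,2] NP  >  k=1
[2,3] NP/(NP\N)  lex  "found"
[3,4] NP\N  lex  "with"
[2,4] NP  >  k=3
[4,5] ((NP\N)\NP)\NP  lex  "plan"
[2,5] (NP\N)\NP  <  k=4
[5,6] S\(NP\N)  lex  "cat"
[2,6] S\NP  <B  k=5
[0,6] S  <  k=2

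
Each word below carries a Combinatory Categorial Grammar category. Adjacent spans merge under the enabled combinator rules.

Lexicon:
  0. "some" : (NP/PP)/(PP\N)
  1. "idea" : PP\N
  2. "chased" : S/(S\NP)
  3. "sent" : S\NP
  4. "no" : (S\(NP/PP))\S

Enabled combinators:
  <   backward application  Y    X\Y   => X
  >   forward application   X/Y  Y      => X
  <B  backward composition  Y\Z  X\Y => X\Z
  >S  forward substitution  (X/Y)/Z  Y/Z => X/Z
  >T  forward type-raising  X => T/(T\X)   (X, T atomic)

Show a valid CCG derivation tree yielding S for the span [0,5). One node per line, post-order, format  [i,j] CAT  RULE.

[0,1] (NP/PP)/(PP\N)  lex  "some"
[1,2] PP\N  lex  "idea"
[0,2] NP/PP  >  k=1
[2,3] S/(S\NP)  lex  "chased"
[3,4] S\NP  lex  "sent"
[2,4] S  >  k=3
[4,5] (S\(NP/PP))\S  lex  "no"
[2,5] S\(NP/PP)  <  k=4
[0,5] S  <  k=2

[0,5] S   <
  [0,2] NP/PP   >
    [0,1] "some" : (NP/PP)/(PP\N)
    [1,2] "idea" : PP\N
  [2,5] S\(NP/PP)   <
    [2,4] S   >
      [2,3] "chased" : S/(S\NP)
      [3,4] "sent" : S\NP
    [4,5] "no" : (S\(NP/PP))\S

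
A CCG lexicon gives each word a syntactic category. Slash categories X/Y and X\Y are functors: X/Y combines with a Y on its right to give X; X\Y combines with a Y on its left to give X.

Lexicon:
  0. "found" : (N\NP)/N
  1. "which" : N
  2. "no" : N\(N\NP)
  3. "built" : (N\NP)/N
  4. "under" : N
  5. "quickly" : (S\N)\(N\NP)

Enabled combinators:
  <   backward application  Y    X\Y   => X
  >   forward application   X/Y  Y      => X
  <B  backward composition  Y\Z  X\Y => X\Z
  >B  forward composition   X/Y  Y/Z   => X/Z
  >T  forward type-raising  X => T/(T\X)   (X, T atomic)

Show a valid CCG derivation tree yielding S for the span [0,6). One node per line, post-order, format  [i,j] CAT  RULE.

[0,1] (N\NP)/N  lex  "found"
[1,2] N  lex  "which"
[0,2] N\NP  >  k=1
[2,3] N\(N\NP)  lex  "no"
[0,3] N  <  k=2
[3,4] (N\NP)/N  lex  "built"
[4,5] N  lex  "under"
[3,5] N\NP  >  k=4
[5,6] (S\N)\(N\NP)  lex  "quickly"
[3,6] S\N  <  k=5
[0,6] S  <  k=3

[0,6] S   <
  [0,3] N   <
    [0,2] N\NP   >
      [0,1] "found" : (N\NP)/N
      [1,2] "which" : N
    [2,3] "no" : N\(N\NP)
  [3,6] S\N   <
    [3,5] N\NP   >
      [3,4] "built" : (N\NP)/N
      [4,5] "under" : N
    [5,6] "quickly" : (S\N)\(N\NP)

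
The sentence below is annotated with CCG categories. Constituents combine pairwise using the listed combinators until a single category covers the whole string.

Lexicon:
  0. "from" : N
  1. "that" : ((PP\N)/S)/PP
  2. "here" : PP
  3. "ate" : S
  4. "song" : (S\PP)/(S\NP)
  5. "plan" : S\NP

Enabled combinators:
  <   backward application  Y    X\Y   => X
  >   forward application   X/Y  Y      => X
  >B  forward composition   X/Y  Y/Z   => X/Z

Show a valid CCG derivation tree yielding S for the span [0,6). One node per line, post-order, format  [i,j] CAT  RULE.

[0,6] S   <
  [0,4] PP   <
    [0,1] "from" : N
    [1,4] PP\N   >
      [1,3] (PP\N)/S   >
        [1,2] "that" : ((PP\N)/S)/PP
        [2,3] "here" : PP
      [3,4] "ate" : S
  [4,6] S\PP   >
    [4,5] "song" : (S\PP)/(S\NP)
    [5,6] "plan" : S\NP

[0,1] N  lex  "from"
[1,2] ((PP\N)/S)/PP  lex  "that"
[2,3] PP  lex  "here"
[1,3] (PP\N)/S  >  k=2
[3,4] S  lex  "ate"
[1,4] PP\N  >  k=3
[0,4] PP  <  k=1
[4,5] (S\PP)/(S\NP)  lex  "song"
[5,6] S\NP  lex  "plan"
[4,6] S\PP  >  k=5
[0,6] S  <  k=4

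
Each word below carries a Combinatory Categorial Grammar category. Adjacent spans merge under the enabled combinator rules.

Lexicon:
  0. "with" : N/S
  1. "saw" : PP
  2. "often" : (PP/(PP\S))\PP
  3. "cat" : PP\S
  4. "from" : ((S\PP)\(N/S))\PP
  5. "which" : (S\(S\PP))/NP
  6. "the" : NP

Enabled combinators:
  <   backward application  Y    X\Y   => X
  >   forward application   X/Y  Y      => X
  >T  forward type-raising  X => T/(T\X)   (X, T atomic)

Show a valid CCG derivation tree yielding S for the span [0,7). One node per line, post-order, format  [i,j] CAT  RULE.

[0,7] S   <
  [0,5] S\PP   <
    [0,1] "with" : N/S
    [1,5] (S\PP)\(N/S)   <
      [1,4] PP   >
        [1,3] PP/(PP\S)   <
          [1,2] "saw" : PP
          [2,3] "often" : (PP/(PP\S))\PP
        [3,4] "cat" : PP\S
      [4,5] "from" : ((S\PP)\(N/S))\PP
  [5,7] S\(S\PP)   >
    [5,6] "which" : (S\(S\PP))/NP
    [6,7] "the" : NP

[0,1] N/S  lex  "with"
[1,2] PP  lex  "saw"
[2,3] (PP/(PP\S))\PP  lex  "often"
[1,3] PP/(PP\S)  <  k=2
[3,4] PP\S  lex  "cat"
[1,4] PP  >  k=3
[4,5] ((S\PP)\(N/S))\PP  lex  "from"
[1,5] (S\PP)\(N/S)  <  k=4
[0,5] S\PP  <  k=1
[5,6] (S\(S\PP))/NP  lex  "which"
[6,7] NP  lex  "the"
[5,7] S\(S\PP)  >  k=6
[0,7] S  <  k=5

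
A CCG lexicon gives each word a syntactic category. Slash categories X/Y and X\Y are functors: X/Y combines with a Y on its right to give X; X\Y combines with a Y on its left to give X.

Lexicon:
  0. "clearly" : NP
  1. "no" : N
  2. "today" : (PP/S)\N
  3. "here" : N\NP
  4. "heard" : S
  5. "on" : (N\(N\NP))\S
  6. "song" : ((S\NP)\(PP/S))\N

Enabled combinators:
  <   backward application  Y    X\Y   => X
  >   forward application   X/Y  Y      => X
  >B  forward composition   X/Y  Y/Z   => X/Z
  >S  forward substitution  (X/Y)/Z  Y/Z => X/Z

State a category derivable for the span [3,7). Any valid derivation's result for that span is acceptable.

(S\NP)\(PP/S)

[0,7] S   <
  [0,1] "clearly" : NP
  [1,7] S\NP   <
    [1,3] PP/S   <
      [1,2] "no" : N
      [2,3] "today" : (PP/S)\N
    [3,7] (S\NP)\(PP/S)   <
      [3,6] N   <
        [3,4] "here" : N\NP
        [4,6] N\(N\NP)   <
          [4,5] "heard" : S
          [5,6] "on" : (N\(N\NP))\S
      [6,7] "song" : ((S\NP)\(PP/S))\N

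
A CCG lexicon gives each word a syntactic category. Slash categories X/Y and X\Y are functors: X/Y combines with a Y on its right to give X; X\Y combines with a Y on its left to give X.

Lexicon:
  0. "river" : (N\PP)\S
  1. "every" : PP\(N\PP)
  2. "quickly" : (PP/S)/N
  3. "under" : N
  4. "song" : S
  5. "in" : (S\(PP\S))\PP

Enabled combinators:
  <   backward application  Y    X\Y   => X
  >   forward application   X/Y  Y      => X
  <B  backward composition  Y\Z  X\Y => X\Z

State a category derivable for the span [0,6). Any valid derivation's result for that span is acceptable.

S

[0,6] S   <
  [0,2] PP\S   <B
    [0,1] "river" : (N\PP)\S
    [1,2] "every" : PP\(N\PP)
  [2,6] S\(PP\S)   <
    [2,5] PP   >
      [2,4] PP/S   >
        [2,3] "quickly" : (PP/S)/N
        [3,4] "under" : N
      [4,5] "song" : S
    [5,6] "in" : (S\(PP\S))\PP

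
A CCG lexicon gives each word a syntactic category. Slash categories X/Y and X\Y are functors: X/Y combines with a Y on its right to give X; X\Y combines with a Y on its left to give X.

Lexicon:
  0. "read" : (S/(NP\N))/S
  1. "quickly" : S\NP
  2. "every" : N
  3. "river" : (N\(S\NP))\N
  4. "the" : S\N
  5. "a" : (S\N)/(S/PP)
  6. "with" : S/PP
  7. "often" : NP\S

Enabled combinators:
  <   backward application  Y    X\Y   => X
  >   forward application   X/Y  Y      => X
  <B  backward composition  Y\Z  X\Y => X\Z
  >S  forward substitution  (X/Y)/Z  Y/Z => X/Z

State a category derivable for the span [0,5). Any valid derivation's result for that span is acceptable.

S/(NP\N)

[0,8] S   >
  [0,5] S/(NP\N)   >
    [0,1] "read" : (S/(NP\N))/S
    [1,5] S   <
      [1,4] N   <
        [1,2] "quickly" : S\NP
        [2,4] N\(S\NP)   <
          [2,3] "every" : N
          [3,4] "river" : (N\(S\NP))\N
      [4,5] "the" : S\N
  [5,8] NP\N   <B
    [5,7] S\N   >
      [5,6] "a" : (S\N)/(S/PP)
      [6,7] "with" : S/PP
    [7,8] "often" : NP\S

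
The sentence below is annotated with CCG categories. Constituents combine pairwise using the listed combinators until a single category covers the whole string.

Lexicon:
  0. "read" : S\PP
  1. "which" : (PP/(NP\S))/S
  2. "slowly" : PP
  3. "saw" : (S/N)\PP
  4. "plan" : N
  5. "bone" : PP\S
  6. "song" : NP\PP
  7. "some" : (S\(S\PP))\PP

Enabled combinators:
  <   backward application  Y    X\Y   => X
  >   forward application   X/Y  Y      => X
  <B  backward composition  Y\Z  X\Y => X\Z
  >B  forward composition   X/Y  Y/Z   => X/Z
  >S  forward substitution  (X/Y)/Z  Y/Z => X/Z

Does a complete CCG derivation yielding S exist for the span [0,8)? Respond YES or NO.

YES

[0,8] S   <
  [0,1] "read" : S\PP
  [1,8] S\(S\PP)   <
    [1,7] PP   >
      [1,5] PP/(NP\S)   >
        [1,2] "which" : (PP/(NP\S))/S
        [2,5] S   >
          [2,4] S/N   <
            [2,3] "slowly" : PP
            [3,4] "saw" : (S/N)\PP
          [4,5] "plan" : N
      [5,7] NP\S   <B
        [5,6] "bone" : PP\S
        [6,7] "song" : NP\PP
    [7,8] "some" : (S\(S\PP))\PP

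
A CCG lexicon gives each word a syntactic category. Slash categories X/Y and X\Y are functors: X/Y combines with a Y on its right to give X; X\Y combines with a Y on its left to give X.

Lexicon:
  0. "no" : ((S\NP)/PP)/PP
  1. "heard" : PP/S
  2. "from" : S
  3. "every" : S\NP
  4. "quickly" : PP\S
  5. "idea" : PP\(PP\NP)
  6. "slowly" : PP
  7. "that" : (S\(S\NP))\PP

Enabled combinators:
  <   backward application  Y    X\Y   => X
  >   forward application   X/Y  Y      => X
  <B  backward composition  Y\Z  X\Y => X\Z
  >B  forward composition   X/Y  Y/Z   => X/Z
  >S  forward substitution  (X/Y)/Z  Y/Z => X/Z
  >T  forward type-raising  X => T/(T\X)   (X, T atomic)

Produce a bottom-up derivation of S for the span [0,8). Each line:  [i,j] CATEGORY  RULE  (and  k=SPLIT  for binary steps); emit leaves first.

[0,1] ((S\NP)/PP)/PP  lex  "no"
[1,2] PP/S  lex  "heard"
[2,3] S  lex  "from"
[1,3] PP  >  k=2
[0,3] (S\NP)/PP  >  k=1
[3,4] S\NP  lex  "every"
[4,5] PP\S  lex  "quickly"
[3,5] PP\NP  <B  k=4
[5,6] PP\(PP\NP)  lex  "idea"
[3,6] PP  <  k=5
[0,6] S\NP  >  k=3
[6,7] PP  lex  "slowly"
[7,8] (S\(S\NP))\PP  lex  "that"
[6,8] S\(S\NP)  <  k=7
[0,8] S  <  k=6

[0,8] S   <
  [0,6] S\NP   >
    [0,3] (S\NP)/PP   >
      [0,1] "no" : ((S\NP)/PP)/PP
      [1,3] PP   >
        [1,2] "heard" : PP/S
        [2,3] "from" : S
    [3,6] PP   <
      [3,5] PP\NP   <B
        [3,4] "every" : S\NP
        [4,5] "quickly" : PP\S
      [5,6] "idea" : PP\(PP\NP)
  [6,8] S\(S\NP)   <
    [6,7] "slowly" : PP
    [7,8] "that" : (S\(S\NP))\PP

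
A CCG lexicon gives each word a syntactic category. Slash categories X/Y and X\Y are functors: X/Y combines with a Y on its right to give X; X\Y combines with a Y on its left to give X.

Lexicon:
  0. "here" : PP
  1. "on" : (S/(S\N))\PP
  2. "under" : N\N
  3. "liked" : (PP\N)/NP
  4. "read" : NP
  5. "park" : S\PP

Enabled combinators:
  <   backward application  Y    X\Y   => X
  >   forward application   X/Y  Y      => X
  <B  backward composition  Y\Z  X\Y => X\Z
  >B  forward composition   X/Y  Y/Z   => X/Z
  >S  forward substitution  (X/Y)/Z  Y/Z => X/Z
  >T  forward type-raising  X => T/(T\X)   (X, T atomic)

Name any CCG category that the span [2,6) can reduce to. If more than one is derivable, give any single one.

[0,6] S   >
  [0,2] S/(S\N)   <
    [0,1] "here" : PP
    [1,2] "on" : (S/(S\N))\PP
  [2,6] S\N   <B
    [2,3] "under" : N\N
    [3,6] S\N   <B
      [3,5] PP\N   >
        [3,4] "liked" : (PP\N)/NP
        [4,5] "read" : NP
      [5,6] "park" : S\PP

S\N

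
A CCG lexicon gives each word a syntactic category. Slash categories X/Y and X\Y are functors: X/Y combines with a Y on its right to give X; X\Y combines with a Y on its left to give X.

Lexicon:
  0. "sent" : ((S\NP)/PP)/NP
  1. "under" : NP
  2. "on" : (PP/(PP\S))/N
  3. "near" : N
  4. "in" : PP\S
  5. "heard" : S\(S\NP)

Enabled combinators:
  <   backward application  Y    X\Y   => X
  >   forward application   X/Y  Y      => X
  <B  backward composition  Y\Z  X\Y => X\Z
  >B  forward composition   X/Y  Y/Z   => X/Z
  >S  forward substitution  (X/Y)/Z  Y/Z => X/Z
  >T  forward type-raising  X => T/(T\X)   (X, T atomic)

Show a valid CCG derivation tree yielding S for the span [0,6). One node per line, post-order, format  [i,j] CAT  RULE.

[0,1] ((S\NP)/PP)/NP  lex  "sent"
[1,2] NP  lex  "under"
[0,2] (S\NP)/PP  >  k=1
[2,3] (PP/(PP\S))/N  lex  "on"
[3,4] N  lex  "near"
[2,4] PP/(PP\S)  >  k=3
[4,5] PP\S  lex  "in"
[2,5] PP  >  k=4
[0,5] S\NP  >  k=2
[5,6] S\(S\NP)  lex  "heard"
[0,6] S  <  k=5

[0,6] S   <
  [0,5] S\NP   >
    [0,2] (S\NP)/PP   >
      [0,1] "sent" : ((S\NP)/PP)/NP
      [1,2] "under" : NP
    [2,5] PP   >
      [2,4] PP/(PP\S)   >
        [2,3] "on" : (PP/(PP\S))/N
        [3,4] "near" : N
      [4,5] "in" : PP\S
  [5,6] "heard" : S\(S\NP)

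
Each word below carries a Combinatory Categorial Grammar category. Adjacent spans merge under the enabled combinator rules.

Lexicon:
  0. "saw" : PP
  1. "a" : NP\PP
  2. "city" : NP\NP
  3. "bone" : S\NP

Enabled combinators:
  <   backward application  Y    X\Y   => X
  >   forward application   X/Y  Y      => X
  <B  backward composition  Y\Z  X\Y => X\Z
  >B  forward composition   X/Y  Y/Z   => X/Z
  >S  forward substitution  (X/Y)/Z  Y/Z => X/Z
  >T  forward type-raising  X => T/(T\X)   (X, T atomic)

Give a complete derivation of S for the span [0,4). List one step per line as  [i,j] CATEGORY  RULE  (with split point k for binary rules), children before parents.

[0,4] S   >
  [0,1] S/(S\PP)   >T
    [0,1] "saw" : PP
  [1,4] S\PP   <B
    [1,2] "a" : NP\PP
    [2,4] S\NP   <B
      [2,3] "city" : NP\NP
      [3,4] "bone" : S\NP

[0,1] PP  lex  "saw"
[0,1] S/(S\PP)  >T
[1,2] NP\PP  lex  "a"
[2,3] NP\NP  lex  "city"
[3,4] S\NP  lex  "bone"
[2,4] S\NP  <B  k=3
[1,4] S\PP  <B  k=2
[0,4] S  >  k=1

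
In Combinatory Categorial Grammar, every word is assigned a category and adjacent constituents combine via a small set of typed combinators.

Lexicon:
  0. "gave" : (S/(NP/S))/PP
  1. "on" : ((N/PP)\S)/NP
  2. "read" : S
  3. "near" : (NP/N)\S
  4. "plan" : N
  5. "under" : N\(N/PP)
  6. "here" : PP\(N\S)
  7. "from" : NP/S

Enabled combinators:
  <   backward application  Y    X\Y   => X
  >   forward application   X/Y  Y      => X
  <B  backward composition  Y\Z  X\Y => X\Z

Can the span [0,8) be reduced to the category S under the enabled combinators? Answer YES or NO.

YES

[0,8] S   >
  [0,7] S/(NP/S)   >
    [0,1] "gave" : (S/(NP/S))/PP
    [1,7] PP   <
      [1,6] N\S   <B
        [1,5] (N/PP)\S   >
          [1,2] "on" : ((N/PP)\S)/NP
          [2,5] NP   >
            [2,4] NP/N   <
              [2,3] "read" : S
              [3,4] "near" : (NP/N)\S
            [4,5] "plan" : N
        [5,6] "under" : N\(N/PP)
      [6,7] "here" : PP\(N\S)
  [7,8] "from" : NP/S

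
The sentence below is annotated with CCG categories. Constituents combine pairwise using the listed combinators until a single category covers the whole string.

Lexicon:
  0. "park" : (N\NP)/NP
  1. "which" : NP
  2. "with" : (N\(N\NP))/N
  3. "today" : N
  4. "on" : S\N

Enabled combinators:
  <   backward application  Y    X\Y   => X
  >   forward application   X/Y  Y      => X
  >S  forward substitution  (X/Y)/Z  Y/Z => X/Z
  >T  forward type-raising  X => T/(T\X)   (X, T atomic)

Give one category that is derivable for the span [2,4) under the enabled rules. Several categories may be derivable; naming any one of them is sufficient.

N\(N\NP)

[0,5] S   <
  [0,4] N   <
    [0,2] N\NP   >
      [0,1] "park" : (N\NP)/NP
      [1,2] "which" : NP
    [2,4] N\(N\NP)   >
      [2,3] "with" : (N\(N\NP))/N
      [3,4] "today" : N
  [4,5] "on" : S\N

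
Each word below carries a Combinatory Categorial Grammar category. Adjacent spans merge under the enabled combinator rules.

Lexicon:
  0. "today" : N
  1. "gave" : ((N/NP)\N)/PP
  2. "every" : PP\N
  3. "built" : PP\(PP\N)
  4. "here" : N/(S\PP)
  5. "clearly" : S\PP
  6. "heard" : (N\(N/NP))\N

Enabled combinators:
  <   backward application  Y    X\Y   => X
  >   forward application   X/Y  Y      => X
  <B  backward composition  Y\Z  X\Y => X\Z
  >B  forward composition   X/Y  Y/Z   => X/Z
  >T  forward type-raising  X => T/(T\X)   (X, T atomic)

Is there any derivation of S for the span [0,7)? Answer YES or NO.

NO

N ((N/NP)\N)/PP PP\N PP\(PP\N) N/(S\PP) S\PP (N\(N/NP))\N
CKY chart[0,7] = {N, N/(N\N), NP/(NP\N), PP/(PP\N), S/(S\N)}; S ∉ chart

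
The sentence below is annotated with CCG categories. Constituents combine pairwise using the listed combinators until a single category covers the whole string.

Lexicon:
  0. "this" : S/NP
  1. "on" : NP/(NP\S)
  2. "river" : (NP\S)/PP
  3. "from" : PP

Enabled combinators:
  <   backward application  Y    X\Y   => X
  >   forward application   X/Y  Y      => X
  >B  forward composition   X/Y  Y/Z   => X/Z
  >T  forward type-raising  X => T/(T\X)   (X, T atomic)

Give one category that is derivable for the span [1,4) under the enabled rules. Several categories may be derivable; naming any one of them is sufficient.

NP

[0,4] S   >
  [0,1] "this" : S/NP
  [1,4] NP   >
    [1,2] "on" : NP/(NP\S)
    [2,4] NP\S   >
      [2,3] "river" : (NP\S)/PP
      [3,4] "from" : PP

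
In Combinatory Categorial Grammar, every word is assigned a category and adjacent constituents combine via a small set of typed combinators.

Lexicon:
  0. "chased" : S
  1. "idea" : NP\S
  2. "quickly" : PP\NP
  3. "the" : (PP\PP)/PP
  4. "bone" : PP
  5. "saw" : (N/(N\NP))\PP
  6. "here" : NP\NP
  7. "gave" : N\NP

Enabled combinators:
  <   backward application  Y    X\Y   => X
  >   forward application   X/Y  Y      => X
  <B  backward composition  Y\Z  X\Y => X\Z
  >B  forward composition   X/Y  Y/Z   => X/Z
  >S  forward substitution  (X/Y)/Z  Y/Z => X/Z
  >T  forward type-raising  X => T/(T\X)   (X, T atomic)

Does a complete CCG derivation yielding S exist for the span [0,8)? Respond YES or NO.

S NP\S PP\NP (PP\PP)/PP PP (N/(N\NP))\PP NP\NP N\NP
CKY chart[0,8] = {N, N/(N\N), NP/(NP\N), PP/(PP\N), S/(S\N)}; S ∉ chart

NO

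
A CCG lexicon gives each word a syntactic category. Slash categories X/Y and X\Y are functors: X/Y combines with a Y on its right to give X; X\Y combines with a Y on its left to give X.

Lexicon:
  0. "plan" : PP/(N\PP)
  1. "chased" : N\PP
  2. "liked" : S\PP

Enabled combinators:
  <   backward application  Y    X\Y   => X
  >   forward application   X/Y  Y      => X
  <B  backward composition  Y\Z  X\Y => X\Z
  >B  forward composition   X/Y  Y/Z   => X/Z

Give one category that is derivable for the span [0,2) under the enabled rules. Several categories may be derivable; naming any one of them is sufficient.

PP

[0,3] S   <
  [0,2] PP   >
    [0,1] "plan" : PP/(N\PP)
    [1,2] "chased" : N\PP
  [2,3] "liked" : S\PP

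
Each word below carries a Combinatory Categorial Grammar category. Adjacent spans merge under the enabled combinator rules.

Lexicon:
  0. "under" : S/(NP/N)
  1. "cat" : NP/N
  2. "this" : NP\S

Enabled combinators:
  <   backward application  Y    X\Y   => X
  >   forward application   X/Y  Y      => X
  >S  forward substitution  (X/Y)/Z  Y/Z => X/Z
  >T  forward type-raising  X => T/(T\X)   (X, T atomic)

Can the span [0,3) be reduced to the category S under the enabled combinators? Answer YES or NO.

NO

S/(NP/N) NP/N NP\S
CKY chart[0,3] = {N/(N\NP), NP, NP/(NP\NP), PP/(PP\NP), S/(S\NP)}; S ∉ chart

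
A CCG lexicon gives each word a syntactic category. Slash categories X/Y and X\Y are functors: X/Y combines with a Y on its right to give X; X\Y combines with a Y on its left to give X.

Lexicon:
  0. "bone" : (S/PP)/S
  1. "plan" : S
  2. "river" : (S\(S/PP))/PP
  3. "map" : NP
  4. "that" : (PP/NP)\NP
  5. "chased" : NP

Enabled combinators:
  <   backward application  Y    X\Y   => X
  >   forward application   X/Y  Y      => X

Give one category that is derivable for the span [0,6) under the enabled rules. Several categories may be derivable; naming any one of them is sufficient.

S

[0,6] S   <
  [0,2] S/PP   >
    [0,1] "bone" : (S/PP)/S
    [1,2] "plan" : S
  [2,6] S\(S/PP)   >
    [2,3] "river" : (S\(S/PP))/PP
    [3,6] PP   >
      [3,5] PP/NP   <
        [3,4] "map" : NP
        [4,5] "that" : (PP/NP)\NP
      [5,6] "chased" : NP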